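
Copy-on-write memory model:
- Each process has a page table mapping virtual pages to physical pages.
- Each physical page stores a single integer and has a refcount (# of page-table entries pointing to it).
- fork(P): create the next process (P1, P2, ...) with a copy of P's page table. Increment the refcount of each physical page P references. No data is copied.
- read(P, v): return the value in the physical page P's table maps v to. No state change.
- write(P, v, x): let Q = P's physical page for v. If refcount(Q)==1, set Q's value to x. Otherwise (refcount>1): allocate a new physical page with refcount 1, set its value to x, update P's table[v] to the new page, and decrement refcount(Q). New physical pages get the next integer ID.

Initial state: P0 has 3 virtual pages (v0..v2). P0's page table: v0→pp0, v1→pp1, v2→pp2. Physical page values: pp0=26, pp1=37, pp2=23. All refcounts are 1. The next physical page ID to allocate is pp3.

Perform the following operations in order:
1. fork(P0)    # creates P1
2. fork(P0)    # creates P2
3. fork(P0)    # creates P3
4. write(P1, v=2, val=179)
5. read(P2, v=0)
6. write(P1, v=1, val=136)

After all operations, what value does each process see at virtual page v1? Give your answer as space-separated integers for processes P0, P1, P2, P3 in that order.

Op 1: fork(P0) -> P1. 3 ppages; refcounts: pp0:2 pp1:2 pp2:2
Op 2: fork(P0) -> P2. 3 ppages; refcounts: pp0:3 pp1:3 pp2:3
Op 3: fork(P0) -> P3. 3 ppages; refcounts: pp0:4 pp1:4 pp2:4
Op 4: write(P1, v2, 179). refcount(pp2)=4>1 -> COPY to pp3. 4 ppages; refcounts: pp0:4 pp1:4 pp2:3 pp3:1
Op 5: read(P2, v0) -> 26. No state change.
Op 6: write(P1, v1, 136). refcount(pp1)=4>1 -> COPY to pp4. 5 ppages; refcounts: pp0:4 pp1:3 pp2:3 pp3:1 pp4:1
P0: v1 -> pp1 = 37
P1: v1 -> pp4 = 136
P2: v1 -> pp1 = 37
P3: v1 -> pp1 = 37

Answer: 37 136 37 37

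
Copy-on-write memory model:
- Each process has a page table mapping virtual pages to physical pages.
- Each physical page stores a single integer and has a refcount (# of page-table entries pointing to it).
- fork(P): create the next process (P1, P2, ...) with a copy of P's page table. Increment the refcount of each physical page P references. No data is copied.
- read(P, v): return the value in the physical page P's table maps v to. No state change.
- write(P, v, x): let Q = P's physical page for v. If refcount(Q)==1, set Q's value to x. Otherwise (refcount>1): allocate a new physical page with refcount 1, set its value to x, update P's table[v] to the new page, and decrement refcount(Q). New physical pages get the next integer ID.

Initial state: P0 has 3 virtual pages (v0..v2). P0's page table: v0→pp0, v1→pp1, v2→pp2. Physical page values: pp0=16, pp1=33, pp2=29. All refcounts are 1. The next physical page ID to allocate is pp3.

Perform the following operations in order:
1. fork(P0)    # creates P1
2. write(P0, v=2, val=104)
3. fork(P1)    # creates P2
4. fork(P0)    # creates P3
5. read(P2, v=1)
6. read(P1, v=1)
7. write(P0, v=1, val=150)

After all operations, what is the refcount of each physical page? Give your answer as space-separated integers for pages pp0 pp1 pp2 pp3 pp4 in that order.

Answer: 4 3 2 2 1

Derivation:
Op 1: fork(P0) -> P1. 3 ppages; refcounts: pp0:2 pp1:2 pp2:2
Op 2: write(P0, v2, 104). refcount(pp2)=2>1 -> COPY to pp3. 4 ppages; refcounts: pp0:2 pp1:2 pp2:1 pp3:1
Op 3: fork(P1) -> P2. 4 ppages; refcounts: pp0:3 pp1:3 pp2:2 pp3:1
Op 4: fork(P0) -> P3. 4 ppages; refcounts: pp0:4 pp1:4 pp2:2 pp3:2
Op 5: read(P2, v1) -> 33. No state change.
Op 6: read(P1, v1) -> 33. No state change.
Op 7: write(P0, v1, 150). refcount(pp1)=4>1 -> COPY to pp4. 5 ppages; refcounts: pp0:4 pp1:3 pp2:2 pp3:2 pp4:1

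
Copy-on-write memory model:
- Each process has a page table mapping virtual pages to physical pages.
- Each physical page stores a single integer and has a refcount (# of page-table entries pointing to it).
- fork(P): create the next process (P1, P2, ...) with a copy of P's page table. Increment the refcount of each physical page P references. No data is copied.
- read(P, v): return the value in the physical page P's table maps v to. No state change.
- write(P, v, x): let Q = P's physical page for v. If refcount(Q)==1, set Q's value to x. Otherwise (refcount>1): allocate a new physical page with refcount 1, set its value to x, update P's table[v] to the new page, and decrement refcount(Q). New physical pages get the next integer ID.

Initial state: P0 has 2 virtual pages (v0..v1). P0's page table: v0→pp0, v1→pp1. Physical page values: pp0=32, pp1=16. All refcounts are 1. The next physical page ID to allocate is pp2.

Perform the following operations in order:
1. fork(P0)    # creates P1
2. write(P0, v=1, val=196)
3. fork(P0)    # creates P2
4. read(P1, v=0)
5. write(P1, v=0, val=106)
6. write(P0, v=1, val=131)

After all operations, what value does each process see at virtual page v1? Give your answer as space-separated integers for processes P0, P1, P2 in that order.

Op 1: fork(P0) -> P1. 2 ppages; refcounts: pp0:2 pp1:2
Op 2: write(P0, v1, 196). refcount(pp1)=2>1 -> COPY to pp2. 3 ppages; refcounts: pp0:2 pp1:1 pp2:1
Op 3: fork(P0) -> P2. 3 ppages; refcounts: pp0:3 pp1:1 pp2:2
Op 4: read(P1, v0) -> 32. No state change.
Op 5: write(P1, v0, 106). refcount(pp0)=3>1 -> COPY to pp3. 4 ppages; refcounts: pp0:2 pp1:1 pp2:2 pp3:1
Op 6: write(P0, v1, 131). refcount(pp2)=2>1 -> COPY to pp4. 5 ppages; refcounts: pp0:2 pp1:1 pp2:1 pp3:1 pp4:1
P0: v1 -> pp4 = 131
P1: v1 -> pp1 = 16
P2: v1 -> pp2 = 196

Answer: 131 16 196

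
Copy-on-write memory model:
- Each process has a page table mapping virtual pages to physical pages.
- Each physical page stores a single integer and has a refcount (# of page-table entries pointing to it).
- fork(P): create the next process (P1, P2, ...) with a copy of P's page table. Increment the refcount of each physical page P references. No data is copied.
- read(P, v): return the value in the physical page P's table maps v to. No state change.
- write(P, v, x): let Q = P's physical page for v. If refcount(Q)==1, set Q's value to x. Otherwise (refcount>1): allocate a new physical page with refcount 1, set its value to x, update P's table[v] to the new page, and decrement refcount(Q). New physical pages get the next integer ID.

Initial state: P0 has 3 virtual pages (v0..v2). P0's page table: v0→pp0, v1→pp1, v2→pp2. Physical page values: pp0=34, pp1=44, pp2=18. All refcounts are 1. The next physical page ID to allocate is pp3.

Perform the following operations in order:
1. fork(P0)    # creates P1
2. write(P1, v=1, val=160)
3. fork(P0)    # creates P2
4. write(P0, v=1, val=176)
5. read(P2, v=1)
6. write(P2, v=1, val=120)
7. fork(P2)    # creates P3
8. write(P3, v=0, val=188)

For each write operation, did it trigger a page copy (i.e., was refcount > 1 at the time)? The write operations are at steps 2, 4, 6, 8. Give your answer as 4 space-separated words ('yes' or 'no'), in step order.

Op 1: fork(P0) -> P1. 3 ppages; refcounts: pp0:2 pp1:2 pp2:2
Op 2: write(P1, v1, 160). refcount(pp1)=2>1 -> COPY to pp3. 4 ppages; refcounts: pp0:2 pp1:1 pp2:2 pp3:1
Op 3: fork(P0) -> P2. 4 ppages; refcounts: pp0:3 pp1:2 pp2:3 pp3:1
Op 4: write(P0, v1, 176). refcount(pp1)=2>1 -> COPY to pp4. 5 ppages; refcounts: pp0:3 pp1:1 pp2:3 pp3:1 pp4:1
Op 5: read(P2, v1) -> 44. No state change.
Op 6: write(P2, v1, 120). refcount(pp1)=1 -> write in place. 5 ppages; refcounts: pp0:3 pp1:1 pp2:3 pp3:1 pp4:1
Op 7: fork(P2) -> P3. 5 ppages; refcounts: pp0:4 pp1:2 pp2:4 pp3:1 pp4:1
Op 8: write(P3, v0, 188). refcount(pp0)=4>1 -> COPY to pp5. 6 ppages; refcounts: pp0:3 pp1:2 pp2:4 pp3:1 pp4:1 pp5:1

yes yes no yes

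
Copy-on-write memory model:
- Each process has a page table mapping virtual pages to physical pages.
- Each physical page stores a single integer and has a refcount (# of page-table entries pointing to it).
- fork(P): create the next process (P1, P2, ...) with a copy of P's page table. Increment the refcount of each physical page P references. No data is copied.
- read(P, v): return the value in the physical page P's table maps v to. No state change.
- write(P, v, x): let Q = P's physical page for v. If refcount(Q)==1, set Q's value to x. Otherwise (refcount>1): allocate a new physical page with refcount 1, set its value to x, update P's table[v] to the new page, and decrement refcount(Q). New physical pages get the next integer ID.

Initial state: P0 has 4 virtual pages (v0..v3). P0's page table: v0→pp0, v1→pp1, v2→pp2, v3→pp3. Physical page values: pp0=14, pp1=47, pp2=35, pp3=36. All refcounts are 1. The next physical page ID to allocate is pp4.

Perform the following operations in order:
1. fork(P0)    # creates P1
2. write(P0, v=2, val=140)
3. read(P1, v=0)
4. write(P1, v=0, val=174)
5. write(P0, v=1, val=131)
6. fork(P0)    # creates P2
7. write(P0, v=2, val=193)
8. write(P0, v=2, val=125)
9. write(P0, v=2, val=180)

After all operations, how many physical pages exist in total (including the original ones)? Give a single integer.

Answer: 8

Derivation:
Op 1: fork(P0) -> P1. 4 ppages; refcounts: pp0:2 pp1:2 pp2:2 pp3:2
Op 2: write(P0, v2, 140). refcount(pp2)=2>1 -> COPY to pp4. 5 ppages; refcounts: pp0:2 pp1:2 pp2:1 pp3:2 pp4:1
Op 3: read(P1, v0) -> 14. No state change.
Op 4: write(P1, v0, 174). refcount(pp0)=2>1 -> COPY to pp5. 6 ppages; refcounts: pp0:1 pp1:2 pp2:1 pp3:2 pp4:1 pp5:1
Op 5: write(P0, v1, 131). refcount(pp1)=2>1 -> COPY to pp6. 7 ppages; refcounts: pp0:1 pp1:1 pp2:1 pp3:2 pp4:1 pp5:1 pp6:1
Op 6: fork(P0) -> P2. 7 ppages; refcounts: pp0:2 pp1:1 pp2:1 pp3:3 pp4:2 pp5:1 pp6:2
Op 7: write(P0, v2, 193). refcount(pp4)=2>1 -> COPY to pp7. 8 ppages; refcounts: pp0:2 pp1:1 pp2:1 pp3:3 pp4:1 pp5:1 pp6:2 pp7:1
Op 8: write(P0, v2, 125). refcount(pp7)=1 -> write in place. 8 ppages; refcounts: pp0:2 pp1:1 pp2:1 pp3:3 pp4:1 pp5:1 pp6:2 pp7:1
Op 9: write(P0, v2, 180). refcount(pp7)=1 -> write in place. 8 ppages; refcounts: pp0:2 pp1:1 pp2:1 pp3:3 pp4:1 pp5:1 pp6:2 pp7:1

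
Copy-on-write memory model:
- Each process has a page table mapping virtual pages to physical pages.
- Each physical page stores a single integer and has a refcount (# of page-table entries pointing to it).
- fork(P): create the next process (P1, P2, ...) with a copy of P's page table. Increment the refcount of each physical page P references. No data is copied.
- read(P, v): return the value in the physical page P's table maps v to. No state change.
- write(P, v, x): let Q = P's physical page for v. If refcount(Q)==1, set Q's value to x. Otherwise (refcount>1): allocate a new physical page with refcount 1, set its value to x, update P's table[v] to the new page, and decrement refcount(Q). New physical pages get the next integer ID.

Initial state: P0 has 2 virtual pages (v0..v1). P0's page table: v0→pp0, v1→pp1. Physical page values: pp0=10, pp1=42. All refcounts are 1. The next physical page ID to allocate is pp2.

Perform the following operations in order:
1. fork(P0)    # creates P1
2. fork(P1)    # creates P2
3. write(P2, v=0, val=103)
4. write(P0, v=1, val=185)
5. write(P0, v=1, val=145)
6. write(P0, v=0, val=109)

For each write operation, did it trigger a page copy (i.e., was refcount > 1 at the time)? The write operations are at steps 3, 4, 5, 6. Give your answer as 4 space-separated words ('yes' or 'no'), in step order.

Op 1: fork(P0) -> P1. 2 ppages; refcounts: pp0:2 pp1:2
Op 2: fork(P1) -> P2. 2 ppages; refcounts: pp0:3 pp1:3
Op 3: write(P2, v0, 103). refcount(pp0)=3>1 -> COPY to pp2. 3 ppages; refcounts: pp0:2 pp1:3 pp2:1
Op 4: write(P0, v1, 185). refcount(pp1)=3>1 -> COPY to pp3. 4 ppages; refcounts: pp0:2 pp1:2 pp2:1 pp3:1
Op 5: write(P0, v1, 145). refcount(pp3)=1 -> write in place. 4 ppages; refcounts: pp0:2 pp1:2 pp2:1 pp3:1
Op 6: write(P0, v0, 109). refcount(pp0)=2>1 -> COPY to pp4. 5 ppages; refcounts: pp0:1 pp1:2 pp2:1 pp3:1 pp4:1

yes yes no yes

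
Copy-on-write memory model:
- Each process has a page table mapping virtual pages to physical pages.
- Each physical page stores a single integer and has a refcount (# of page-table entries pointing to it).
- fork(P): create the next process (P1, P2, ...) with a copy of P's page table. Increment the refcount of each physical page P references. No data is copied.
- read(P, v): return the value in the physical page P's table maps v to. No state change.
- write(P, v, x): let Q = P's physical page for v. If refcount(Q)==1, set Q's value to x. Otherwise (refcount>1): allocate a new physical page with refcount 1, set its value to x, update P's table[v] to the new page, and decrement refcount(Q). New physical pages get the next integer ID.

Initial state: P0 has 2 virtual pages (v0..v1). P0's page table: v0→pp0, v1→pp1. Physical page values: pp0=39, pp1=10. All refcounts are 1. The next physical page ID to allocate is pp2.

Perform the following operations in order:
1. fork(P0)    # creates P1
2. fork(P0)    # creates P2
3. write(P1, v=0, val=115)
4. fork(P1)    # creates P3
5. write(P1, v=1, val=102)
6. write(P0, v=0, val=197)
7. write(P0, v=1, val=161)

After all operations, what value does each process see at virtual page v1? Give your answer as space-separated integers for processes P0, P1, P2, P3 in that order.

Op 1: fork(P0) -> P1. 2 ppages; refcounts: pp0:2 pp1:2
Op 2: fork(P0) -> P2. 2 ppages; refcounts: pp0:3 pp1:3
Op 3: write(P1, v0, 115). refcount(pp0)=3>1 -> COPY to pp2. 3 ppages; refcounts: pp0:2 pp1:3 pp2:1
Op 4: fork(P1) -> P3. 3 ppages; refcounts: pp0:2 pp1:4 pp2:2
Op 5: write(P1, v1, 102). refcount(pp1)=4>1 -> COPY to pp3. 4 ppages; refcounts: pp0:2 pp1:3 pp2:2 pp3:1
Op 6: write(P0, v0, 197). refcount(pp0)=2>1 -> COPY to pp4. 5 ppages; refcounts: pp0:1 pp1:3 pp2:2 pp3:1 pp4:1
Op 7: write(P0, v1, 161). refcount(pp1)=3>1 -> COPY to pp5. 6 ppages; refcounts: pp0:1 pp1:2 pp2:2 pp3:1 pp4:1 pp5:1
P0: v1 -> pp5 = 161
P1: v1 -> pp3 = 102
P2: v1 -> pp1 = 10
P3: v1 -> pp1 = 10

Answer: 161 102 10 10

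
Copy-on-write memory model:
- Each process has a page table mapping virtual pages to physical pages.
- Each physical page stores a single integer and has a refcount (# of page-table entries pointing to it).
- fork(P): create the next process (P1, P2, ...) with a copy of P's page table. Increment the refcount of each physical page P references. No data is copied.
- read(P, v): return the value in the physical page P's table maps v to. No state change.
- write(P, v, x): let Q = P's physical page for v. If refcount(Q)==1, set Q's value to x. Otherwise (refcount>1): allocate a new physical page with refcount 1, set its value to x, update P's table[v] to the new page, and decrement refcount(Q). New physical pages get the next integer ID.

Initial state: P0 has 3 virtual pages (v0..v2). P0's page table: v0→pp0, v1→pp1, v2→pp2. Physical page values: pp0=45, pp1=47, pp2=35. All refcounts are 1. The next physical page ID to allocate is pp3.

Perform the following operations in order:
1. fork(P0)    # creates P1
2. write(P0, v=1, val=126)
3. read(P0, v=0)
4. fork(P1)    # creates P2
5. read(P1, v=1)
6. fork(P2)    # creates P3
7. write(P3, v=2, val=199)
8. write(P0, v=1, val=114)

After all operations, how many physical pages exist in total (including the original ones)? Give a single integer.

Op 1: fork(P0) -> P1. 3 ppages; refcounts: pp0:2 pp1:2 pp2:2
Op 2: write(P0, v1, 126). refcount(pp1)=2>1 -> COPY to pp3. 4 ppages; refcounts: pp0:2 pp1:1 pp2:2 pp3:1
Op 3: read(P0, v0) -> 45. No state change.
Op 4: fork(P1) -> P2. 4 ppages; refcounts: pp0:3 pp1:2 pp2:3 pp3:1
Op 5: read(P1, v1) -> 47. No state change.
Op 6: fork(P2) -> P3. 4 ppages; refcounts: pp0:4 pp1:3 pp2:4 pp3:1
Op 7: write(P3, v2, 199). refcount(pp2)=4>1 -> COPY to pp4. 5 ppages; refcounts: pp0:4 pp1:3 pp2:3 pp3:1 pp4:1
Op 8: write(P0, v1, 114). refcount(pp3)=1 -> write in place. 5 ppages; refcounts: pp0:4 pp1:3 pp2:3 pp3:1 pp4:1

Answer: 5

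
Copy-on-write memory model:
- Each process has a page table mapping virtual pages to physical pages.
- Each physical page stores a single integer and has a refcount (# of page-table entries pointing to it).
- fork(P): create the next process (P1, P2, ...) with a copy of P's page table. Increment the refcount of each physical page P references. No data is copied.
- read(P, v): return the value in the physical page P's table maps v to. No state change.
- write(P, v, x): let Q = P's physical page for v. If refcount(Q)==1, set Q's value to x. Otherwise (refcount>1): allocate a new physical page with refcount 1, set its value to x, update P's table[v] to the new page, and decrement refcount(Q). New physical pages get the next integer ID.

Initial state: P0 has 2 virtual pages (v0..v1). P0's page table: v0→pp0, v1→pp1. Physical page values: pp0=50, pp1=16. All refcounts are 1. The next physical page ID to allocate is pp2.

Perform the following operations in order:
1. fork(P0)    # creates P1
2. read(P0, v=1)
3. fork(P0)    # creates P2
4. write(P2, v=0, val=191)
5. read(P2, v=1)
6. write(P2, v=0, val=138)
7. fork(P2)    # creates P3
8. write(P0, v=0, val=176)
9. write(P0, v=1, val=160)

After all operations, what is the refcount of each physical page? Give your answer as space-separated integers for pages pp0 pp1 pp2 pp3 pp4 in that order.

Answer: 1 3 2 1 1

Derivation:
Op 1: fork(P0) -> P1. 2 ppages; refcounts: pp0:2 pp1:2
Op 2: read(P0, v1) -> 16. No state change.
Op 3: fork(P0) -> P2. 2 ppages; refcounts: pp0:3 pp1:3
Op 4: write(P2, v0, 191). refcount(pp0)=3>1 -> COPY to pp2. 3 ppages; refcounts: pp0:2 pp1:3 pp2:1
Op 5: read(P2, v1) -> 16. No state change.
Op 6: write(P2, v0, 138). refcount(pp2)=1 -> write in place. 3 ppages; refcounts: pp0:2 pp1:3 pp2:1
Op 7: fork(P2) -> P3. 3 ppages; refcounts: pp0:2 pp1:4 pp2:2
Op 8: write(P0, v0, 176). refcount(pp0)=2>1 -> COPY to pp3. 4 ppages; refcounts: pp0:1 pp1:4 pp2:2 pp3:1
Op 9: write(P0, v1, 160). refcount(pp1)=4>1 -> COPY to pp4. 5 ppages; refcounts: pp0:1 pp1:3 pp2:2 pp3:1 pp4:1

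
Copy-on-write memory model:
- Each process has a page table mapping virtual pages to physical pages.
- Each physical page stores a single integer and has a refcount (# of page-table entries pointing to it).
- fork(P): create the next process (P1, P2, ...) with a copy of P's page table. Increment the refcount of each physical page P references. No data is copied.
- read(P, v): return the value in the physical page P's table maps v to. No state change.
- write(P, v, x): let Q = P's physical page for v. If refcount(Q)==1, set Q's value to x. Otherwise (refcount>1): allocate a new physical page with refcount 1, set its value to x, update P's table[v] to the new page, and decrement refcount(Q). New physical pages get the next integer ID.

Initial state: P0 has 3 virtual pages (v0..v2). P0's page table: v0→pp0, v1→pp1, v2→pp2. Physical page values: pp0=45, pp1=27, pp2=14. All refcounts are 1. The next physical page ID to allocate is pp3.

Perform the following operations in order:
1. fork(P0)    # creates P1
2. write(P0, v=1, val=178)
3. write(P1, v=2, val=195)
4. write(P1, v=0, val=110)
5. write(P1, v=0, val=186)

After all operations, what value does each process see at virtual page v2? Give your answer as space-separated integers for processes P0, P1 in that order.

Answer: 14 195

Derivation:
Op 1: fork(P0) -> P1. 3 ppages; refcounts: pp0:2 pp1:2 pp2:2
Op 2: write(P0, v1, 178). refcount(pp1)=2>1 -> COPY to pp3. 4 ppages; refcounts: pp0:2 pp1:1 pp2:2 pp3:1
Op 3: write(P1, v2, 195). refcount(pp2)=2>1 -> COPY to pp4. 5 ppages; refcounts: pp0:2 pp1:1 pp2:1 pp3:1 pp4:1
Op 4: write(P1, v0, 110). refcount(pp0)=2>1 -> COPY to pp5. 6 ppages; refcounts: pp0:1 pp1:1 pp2:1 pp3:1 pp4:1 pp5:1
Op 5: write(P1, v0, 186). refcount(pp5)=1 -> write in place. 6 ppages; refcounts: pp0:1 pp1:1 pp2:1 pp3:1 pp4:1 pp5:1
P0: v2 -> pp2 = 14
P1: v2 -> pp4 = 195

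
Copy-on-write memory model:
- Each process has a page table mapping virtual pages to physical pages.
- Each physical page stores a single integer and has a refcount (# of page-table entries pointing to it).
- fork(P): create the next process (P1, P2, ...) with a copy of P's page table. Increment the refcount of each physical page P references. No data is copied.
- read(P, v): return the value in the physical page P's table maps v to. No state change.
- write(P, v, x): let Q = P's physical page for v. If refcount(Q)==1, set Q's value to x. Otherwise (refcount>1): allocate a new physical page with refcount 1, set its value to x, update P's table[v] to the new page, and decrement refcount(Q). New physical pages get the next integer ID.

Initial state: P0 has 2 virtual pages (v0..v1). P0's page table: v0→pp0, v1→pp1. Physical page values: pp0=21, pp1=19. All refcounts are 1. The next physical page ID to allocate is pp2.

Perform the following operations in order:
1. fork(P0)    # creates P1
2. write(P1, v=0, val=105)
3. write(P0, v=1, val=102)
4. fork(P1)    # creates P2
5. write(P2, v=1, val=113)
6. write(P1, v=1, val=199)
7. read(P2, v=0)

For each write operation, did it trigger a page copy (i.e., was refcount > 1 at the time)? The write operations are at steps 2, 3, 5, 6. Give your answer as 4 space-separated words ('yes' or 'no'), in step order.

Op 1: fork(P0) -> P1. 2 ppages; refcounts: pp0:2 pp1:2
Op 2: write(P1, v0, 105). refcount(pp0)=2>1 -> COPY to pp2. 3 ppages; refcounts: pp0:1 pp1:2 pp2:1
Op 3: write(P0, v1, 102). refcount(pp1)=2>1 -> COPY to pp3. 4 ppages; refcounts: pp0:1 pp1:1 pp2:1 pp3:1
Op 4: fork(P1) -> P2. 4 ppages; refcounts: pp0:1 pp1:2 pp2:2 pp3:1
Op 5: write(P2, v1, 113). refcount(pp1)=2>1 -> COPY to pp4. 5 ppages; refcounts: pp0:1 pp1:1 pp2:2 pp3:1 pp4:1
Op 6: write(P1, v1, 199). refcount(pp1)=1 -> write in place. 5 ppages; refcounts: pp0:1 pp1:1 pp2:2 pp3:1 pp4:1
Op 7: read(P2, v0) -> 105. No state change.

yes yes yes no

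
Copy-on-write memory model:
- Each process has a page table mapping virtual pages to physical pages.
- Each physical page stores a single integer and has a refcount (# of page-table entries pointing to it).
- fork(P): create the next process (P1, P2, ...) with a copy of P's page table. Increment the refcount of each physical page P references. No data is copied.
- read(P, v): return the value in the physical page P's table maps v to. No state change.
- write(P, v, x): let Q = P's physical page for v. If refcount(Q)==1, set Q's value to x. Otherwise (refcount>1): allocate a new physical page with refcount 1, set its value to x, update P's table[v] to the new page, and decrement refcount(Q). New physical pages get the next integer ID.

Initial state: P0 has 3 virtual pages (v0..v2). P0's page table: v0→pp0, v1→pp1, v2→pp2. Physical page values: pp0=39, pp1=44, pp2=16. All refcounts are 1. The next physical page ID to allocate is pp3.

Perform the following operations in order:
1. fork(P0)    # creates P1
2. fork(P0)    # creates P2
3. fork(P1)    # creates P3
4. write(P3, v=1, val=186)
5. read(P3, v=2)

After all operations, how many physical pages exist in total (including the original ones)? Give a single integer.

Answer: 4

Derivation:
Op 1: fork(P0) -> P1. 3 ppages; refcounts: pp0:2 pp1:2 pp2:2
Op 2: fork(P0) -> P2. 3 ppages; refcounts: pp0:3 pp1:3 pp2:3
Op 3: fork(P1) -> P3. 3 ppages; refcounts: pp0:4 pp1:4 pp2:4
Op 4: write(P3, v1, 186). refcount(pp1)=4>1 -> COPY to pp3. 4 ppages; refcounts: pp0:4 pp1:3 pp2:4 pp3:1
Op 5: read(P3, v2) -> 16. No state change.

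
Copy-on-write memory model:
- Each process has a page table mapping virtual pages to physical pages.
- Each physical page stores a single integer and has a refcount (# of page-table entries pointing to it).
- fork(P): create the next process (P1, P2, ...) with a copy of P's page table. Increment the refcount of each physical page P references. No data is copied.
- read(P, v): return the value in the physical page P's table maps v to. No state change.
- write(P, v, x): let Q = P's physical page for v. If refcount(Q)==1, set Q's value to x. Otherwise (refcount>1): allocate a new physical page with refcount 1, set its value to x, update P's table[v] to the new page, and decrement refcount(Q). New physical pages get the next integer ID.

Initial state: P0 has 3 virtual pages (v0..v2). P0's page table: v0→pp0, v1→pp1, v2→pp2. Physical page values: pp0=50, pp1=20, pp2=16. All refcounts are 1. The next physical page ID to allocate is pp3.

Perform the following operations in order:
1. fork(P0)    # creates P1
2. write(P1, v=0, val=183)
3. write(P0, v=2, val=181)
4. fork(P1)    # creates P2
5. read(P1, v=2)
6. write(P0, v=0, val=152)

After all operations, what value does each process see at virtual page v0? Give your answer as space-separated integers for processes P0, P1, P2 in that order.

Op 1: fork(P0) -> P1. 3 ppages; refcounts: pp0:2 pp1:2 pp2:2
Op 2: write(P1, v0, 183). refcount(pp0)=2>1 -> COPY to pp3. 4 ppages; refcounts: pp0:1 pp1:2 pp2:2 pp3:1
Op 3: write(P0, v2, 181). refcount(pp2)=2>1 -> COPY to pp4. 5 ppages; refcounts: pp0:1 pp1:2 pp2:1 pp3:1 pp4:1
Op 4: fork(P1) -> P2. 5 ppages; refcounts: pp0:1 pp1:3 pp2:2 pp3:2 pp4:1
Op 5: read(P1, v2) -> 16. No state change.
Op 6: write(P0, v0, 152). refcount(pp0)=1 -> write in place. 5 ppages; refcounts: pp0:1 pp1:3 pp2:2 pp3:2 pp4:1
P0: v0 -> pp0 = 152
P1: v0 -> pp3 = 183
P2: v0 -> pp3 = 183

Answer: 152 183 183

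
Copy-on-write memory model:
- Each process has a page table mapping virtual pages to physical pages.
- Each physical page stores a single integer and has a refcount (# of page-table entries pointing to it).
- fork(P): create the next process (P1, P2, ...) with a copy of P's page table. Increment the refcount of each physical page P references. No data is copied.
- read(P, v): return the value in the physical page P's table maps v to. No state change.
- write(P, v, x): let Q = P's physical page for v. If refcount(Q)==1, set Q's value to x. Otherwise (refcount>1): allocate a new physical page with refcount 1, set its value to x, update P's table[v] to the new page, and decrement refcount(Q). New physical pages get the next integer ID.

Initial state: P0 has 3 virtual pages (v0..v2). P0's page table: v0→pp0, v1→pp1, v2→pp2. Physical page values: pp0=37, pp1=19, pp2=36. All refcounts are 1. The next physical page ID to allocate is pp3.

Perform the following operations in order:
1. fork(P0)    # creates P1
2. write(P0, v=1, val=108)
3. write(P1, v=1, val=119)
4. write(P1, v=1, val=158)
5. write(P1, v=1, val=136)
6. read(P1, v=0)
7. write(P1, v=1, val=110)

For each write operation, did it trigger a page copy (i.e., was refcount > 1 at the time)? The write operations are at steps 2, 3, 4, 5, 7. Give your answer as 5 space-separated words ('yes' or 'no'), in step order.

Op 1: fork(P0) -> P1. 3 ppages; refcounts: pp0:2 pp1:2 pp2:2
Op 2: write(P0, v1, 108). refcount(pp1)=2>1 -> COPY to pp3. 4 ppages; refcounts: pp0:2 pp1:1 pp2:2 pp3:1
Op 3: write(P1, v1, 119). refcount(pp1)=1 -> write in place. 4 ppages; refcounts: pp0:2 pp1:1 pp2:2 pp3:1
Op 4: write(P1, v1, 158). refcount(pp1)=1 -> write in place. 4 ppages; refcounts: pp0:2 pp1:1 pp2:2 pp3:1
Op 5: write(P1, v1, 136). refcount(pp1)=1 -> write in place. 4 ppages; refcounts: pp0:2 pp1:1 pp2:2 pp3:1
Op 6: read(P1, v0) -> 37. No state change.
Op 7: write(P1, v1, 110). refcount(pp1)=1 -> write in place. 4 ppages; refcounts: pp0:2 pp1:1 pp2:2 pp3:1

yes no no no no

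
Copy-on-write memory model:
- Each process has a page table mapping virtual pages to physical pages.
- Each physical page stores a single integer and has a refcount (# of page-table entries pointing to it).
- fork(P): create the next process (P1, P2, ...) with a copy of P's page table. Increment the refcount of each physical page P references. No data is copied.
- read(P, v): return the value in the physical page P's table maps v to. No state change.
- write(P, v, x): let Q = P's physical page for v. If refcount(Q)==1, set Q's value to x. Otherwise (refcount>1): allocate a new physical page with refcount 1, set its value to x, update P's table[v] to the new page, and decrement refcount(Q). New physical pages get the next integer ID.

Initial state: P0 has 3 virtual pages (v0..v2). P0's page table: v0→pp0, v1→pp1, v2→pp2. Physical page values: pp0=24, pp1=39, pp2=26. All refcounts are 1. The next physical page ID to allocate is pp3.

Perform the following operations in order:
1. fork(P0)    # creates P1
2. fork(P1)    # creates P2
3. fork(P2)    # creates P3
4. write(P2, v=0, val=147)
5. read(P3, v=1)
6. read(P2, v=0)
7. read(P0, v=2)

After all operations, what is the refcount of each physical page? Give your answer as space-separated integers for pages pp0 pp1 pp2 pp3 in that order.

Op 1: fork(P0) -> P1. 3 ppages; refcounts: pp0:2 pp1:2 pp2:2
Op 2: fork(P1) -> P2. 3 ppages; refcounts: pp0:3 pp1:3 pp2:3
Op 3: fork(P2) -> P3. 3 ppages; refcounts: pp0:4 pp1:4 pp2:4
Op 4: write(P2, v0, 147). refcount(pp0)=4>1 -> COPY to pp3. 4 ppages; refcounts: pp0:3 pp1:4 pp2:4 pp3:1
Op 5: read(P3, v1) -> 39. No state change.
Op 6: read(P2, v0) -> 147. No state change.
Op 7: read(P0, v2) -> 26. No state change.

Answer: 3 4 4 1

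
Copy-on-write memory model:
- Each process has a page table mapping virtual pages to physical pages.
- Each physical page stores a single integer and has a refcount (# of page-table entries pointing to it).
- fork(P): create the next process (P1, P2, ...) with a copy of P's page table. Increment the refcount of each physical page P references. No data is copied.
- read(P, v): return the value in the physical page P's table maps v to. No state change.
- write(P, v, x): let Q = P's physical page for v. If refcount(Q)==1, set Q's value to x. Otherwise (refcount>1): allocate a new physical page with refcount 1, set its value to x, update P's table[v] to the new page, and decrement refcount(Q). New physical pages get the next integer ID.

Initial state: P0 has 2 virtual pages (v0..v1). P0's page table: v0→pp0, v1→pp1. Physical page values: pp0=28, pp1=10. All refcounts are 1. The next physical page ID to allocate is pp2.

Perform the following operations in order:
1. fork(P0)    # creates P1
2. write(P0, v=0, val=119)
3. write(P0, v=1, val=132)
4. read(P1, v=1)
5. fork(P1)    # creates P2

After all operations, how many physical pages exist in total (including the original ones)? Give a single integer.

Op 1: fork(P0) -> P1. 2 ppages; refcounts: pp0:2 pp1:2
Op 2: write(P0, v0, 119). refcount(pp0)=2>1 -> COPY to pp2. 3 ppages; refcounts: pp0:1 pp1:2 pp2:1
Op 3: write(P0, v1, 132). refcount(pp1)=2>1 -> COPY to pp3. 4 ppages; refcounts: pp0:1 pp1:1 pp2:1 pp3:1
Op 4: read(P1, v1) -> 10. No state change.
Op 5: fork(P1) -> P2. 4 ppages; refcounts: pp0:2 pp1:2 pp2:1 pp3:1

Answer: 4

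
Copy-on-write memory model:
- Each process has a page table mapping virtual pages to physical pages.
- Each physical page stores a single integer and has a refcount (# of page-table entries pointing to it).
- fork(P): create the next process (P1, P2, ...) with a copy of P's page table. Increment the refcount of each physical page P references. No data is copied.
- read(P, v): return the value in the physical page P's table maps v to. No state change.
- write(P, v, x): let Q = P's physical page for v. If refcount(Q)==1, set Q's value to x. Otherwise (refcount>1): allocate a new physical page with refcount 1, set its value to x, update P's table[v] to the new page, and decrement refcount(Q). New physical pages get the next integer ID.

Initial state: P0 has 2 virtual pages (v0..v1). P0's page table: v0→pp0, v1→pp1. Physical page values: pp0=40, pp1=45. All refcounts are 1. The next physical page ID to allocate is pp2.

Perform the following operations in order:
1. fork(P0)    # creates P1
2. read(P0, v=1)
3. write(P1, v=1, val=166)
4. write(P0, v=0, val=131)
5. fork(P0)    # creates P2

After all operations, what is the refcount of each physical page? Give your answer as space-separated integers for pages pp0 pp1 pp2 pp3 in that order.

Answer: 1 2 1 2

Derivation:
Op 1: fork(P0) -> P1. 2 ppages; refcounts: pp0:2 pp1:2
Op 2: read(P0, v1) -> 45. No state change.
Op 3: write(P1, v1, 166). refcount(pp1)=2>1 -> COPY to pp2. 3 ppages; refcounts: pp0:2 pp1:1 pp2:1
Op 4: write(P0, v0, 131). refcount(pp0)=2>1 -> COPY to pp3. 4 ppages; refcounts: pp0:1 pp1:1 pp2:1 pp3:1
Op 5: fork(P0) -> P2. 4 ppages; refcounts: pp0:1 pp1:2 pp2:1 pp3:2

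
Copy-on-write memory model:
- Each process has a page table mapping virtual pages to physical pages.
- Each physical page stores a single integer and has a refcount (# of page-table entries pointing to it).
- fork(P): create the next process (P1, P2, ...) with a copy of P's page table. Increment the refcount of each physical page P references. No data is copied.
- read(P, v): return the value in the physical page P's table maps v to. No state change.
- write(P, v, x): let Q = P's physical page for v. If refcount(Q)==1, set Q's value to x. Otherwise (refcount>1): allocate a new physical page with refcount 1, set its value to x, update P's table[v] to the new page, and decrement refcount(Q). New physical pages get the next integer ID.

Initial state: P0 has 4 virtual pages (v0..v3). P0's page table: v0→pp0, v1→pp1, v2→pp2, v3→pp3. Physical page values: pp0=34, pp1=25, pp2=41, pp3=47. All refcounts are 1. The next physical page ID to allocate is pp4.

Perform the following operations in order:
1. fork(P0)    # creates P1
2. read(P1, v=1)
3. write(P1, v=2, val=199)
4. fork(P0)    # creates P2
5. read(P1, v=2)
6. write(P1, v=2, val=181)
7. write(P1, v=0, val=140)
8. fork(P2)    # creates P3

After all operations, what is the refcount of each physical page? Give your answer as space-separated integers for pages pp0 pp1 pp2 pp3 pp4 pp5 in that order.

Op 1: fork(P0) -> P1. 4 ppages; refcounts: pp0:2 pp1:2 pp2:2 pp3:2
Op 2: read(P1, v1) -> 25. No state change.
Op 3: write(P1, v2, 199). refcount(pp2)=2>1 -> COPY to pp4. 5 ppages; refcounts: pp0:2 pp1:2 pp2:1 pp3:2 pp4:1
Op 4: fork(P0) -> P2. 5 ppages; refcounts: pp0:3 pp1:3 pp2:2 pp3:3 pp4:1
Op 5: read(P1, v2) -> 199. No state change.
Op 6: write(P1, v2, 181). refcount(pp4)=1 -> write in place. 5 ppages; refcounts: pp0:3 pp1:3 pp2:2 pp3:3 pp4:1
Op 7: write(P1, v0, 140). refcount(pp0)=3>1 -> COPY to pp5. 6 ppages; refcounts: pp0:2 pp1:3 pp2:2 pp3:3 pp4:1 pp5:1
Op 8: fork(P2) -> P3. 6 ppages; refcounts: pp0:3 pp1:4 pp2:3 pp3:4 pp4:1 pp5:1

Answer: 3 4 3 4 1 1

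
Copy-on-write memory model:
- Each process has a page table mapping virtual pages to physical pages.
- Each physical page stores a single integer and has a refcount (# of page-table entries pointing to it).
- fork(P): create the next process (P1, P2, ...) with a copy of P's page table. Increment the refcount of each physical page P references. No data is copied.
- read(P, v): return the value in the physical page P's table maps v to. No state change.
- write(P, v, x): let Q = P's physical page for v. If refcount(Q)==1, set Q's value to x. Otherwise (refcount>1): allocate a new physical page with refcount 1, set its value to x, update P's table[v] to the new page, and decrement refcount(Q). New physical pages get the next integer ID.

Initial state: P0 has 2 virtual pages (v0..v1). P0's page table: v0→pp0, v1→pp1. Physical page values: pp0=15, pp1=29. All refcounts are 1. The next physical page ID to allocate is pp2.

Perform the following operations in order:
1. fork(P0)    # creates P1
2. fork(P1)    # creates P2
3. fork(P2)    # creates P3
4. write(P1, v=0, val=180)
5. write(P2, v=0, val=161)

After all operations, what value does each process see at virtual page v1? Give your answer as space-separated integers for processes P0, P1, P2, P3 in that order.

Answer: 29 29 29 29

Derivation:
Op 1: fork(P0) -> P1. 2 ppages; refcounts: pp0:2 pp1:2
Op 2: fork(P1) -> P2. 2 ppages; refcounts: pp0:3 pp1:3
Op 3: fork(P2) -> P3. 2 ppages; refcounts: pp0:4 pp1:4
Op 4: write(P1, v0, 180). refcount(pp0)=4>1 -> COPY to pp2. 3 ppages; refcounts: pp0:3 pp1:4 pp2:1
Op 5: write(P2, v0, 161). refcount(pp0)=3>1 -> COPY to pp3. 4 ppages; refcounts: pp0:2 pp1:4 pp2:1 pp3:1
P0: v1 -> pp1 = 29
P1: v1 -> pp1 = 29
P2: v1 -> pp1 = 29
P3: v1 -> pp1 = 29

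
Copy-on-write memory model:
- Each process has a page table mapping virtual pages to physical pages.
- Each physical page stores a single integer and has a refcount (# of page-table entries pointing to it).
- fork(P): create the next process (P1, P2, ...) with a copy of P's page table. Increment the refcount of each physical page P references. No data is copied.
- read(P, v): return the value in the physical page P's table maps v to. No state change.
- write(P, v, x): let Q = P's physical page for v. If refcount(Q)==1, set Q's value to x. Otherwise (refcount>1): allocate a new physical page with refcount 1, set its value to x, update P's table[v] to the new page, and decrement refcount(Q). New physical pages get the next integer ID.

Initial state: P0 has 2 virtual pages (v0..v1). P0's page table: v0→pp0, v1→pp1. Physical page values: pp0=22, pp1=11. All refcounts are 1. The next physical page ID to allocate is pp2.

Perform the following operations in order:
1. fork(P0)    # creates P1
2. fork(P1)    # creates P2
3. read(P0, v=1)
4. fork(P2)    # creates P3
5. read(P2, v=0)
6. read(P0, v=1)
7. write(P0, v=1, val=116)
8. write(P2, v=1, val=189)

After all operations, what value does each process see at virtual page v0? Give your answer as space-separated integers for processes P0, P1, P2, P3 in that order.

Op 1: fork(P0) -> P1. 2 ppages; refcounts: pp0:2 pp1:2
Op 2: fork(P1) -> P2. 2 ppages; refcounts: pp0:3 pp1:3
Op 3: read(P0, v1) -> 11. No state change.
Op 4: fork(P2) -> P3. 2 ppages; refcounts: pp0:4 pp1:4
Op 5: read(P2, v0) -> 22. No state change.
Op 6: read(P0, v1) -> 11. No state change.
Op 7: write(P0, v1, 116). refcount(pp1)=4>1 -> COPY to pp2. 3 ppages; refcounts: pp0:4 pp1:3 pp2:1
Op 8: write(P2, v1, 189). refcount(pp1)=3>1 -> COPY to pp3. 4 ppages; refcounts: pp0:4 pp1:2 pp2:1 pp3:1
P0: v0 -> pp0 = 22
P1: v0 -> pp0 = 22
P2: v0 -> pp0 = 22
P3: v0 -> pp0 = 22

Answer: 22 22 22 22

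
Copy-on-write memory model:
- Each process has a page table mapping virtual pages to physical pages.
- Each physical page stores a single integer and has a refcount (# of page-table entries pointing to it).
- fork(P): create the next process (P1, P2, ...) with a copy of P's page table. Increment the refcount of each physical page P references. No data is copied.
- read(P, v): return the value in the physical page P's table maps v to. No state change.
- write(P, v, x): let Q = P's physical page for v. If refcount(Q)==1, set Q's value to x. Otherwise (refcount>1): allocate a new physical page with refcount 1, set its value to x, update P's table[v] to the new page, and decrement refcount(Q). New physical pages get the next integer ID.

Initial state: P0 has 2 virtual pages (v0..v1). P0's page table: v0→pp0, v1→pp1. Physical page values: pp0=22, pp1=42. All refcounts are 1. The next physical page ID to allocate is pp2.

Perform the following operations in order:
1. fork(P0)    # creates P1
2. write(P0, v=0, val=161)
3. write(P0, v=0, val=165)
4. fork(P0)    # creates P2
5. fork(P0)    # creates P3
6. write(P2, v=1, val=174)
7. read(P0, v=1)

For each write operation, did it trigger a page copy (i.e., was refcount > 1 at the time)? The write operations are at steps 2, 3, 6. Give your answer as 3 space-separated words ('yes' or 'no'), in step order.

Op 1: fork(P0) -> P1. 2 ppages; refcounts: pp0:2 pp1:2
Op 2: write(P0, v0, 161). refcount(pp0)=2>1 -> COPY to pp2. 3 ppages; refcounts: pp0:1 pp1:2 pp2:1
Op 3: write(P0, v0, 165). refcount(pp2)=1 -> write in place. 3 ppages; refcounts: pp0:1 pp1:2 pp2:1
Op 4: fork(P0) -> P2. 3 ppages; refcounts: pp0:1 pp1:3 pp2:2
Op 5: fork(P0) -> P3. 3 ppages; refcounts: pp0:1 pp1:4 pp2:3
Op 6: write(P2, v1, 174). refcount(pp1)=4>1 -> COPY to pp3. 4 ppages; refcounts: pp0:1 pp1:3 pp2:3 pp3:1
Op 7: read(P0, v1) -> 42. No state change.

yes no yes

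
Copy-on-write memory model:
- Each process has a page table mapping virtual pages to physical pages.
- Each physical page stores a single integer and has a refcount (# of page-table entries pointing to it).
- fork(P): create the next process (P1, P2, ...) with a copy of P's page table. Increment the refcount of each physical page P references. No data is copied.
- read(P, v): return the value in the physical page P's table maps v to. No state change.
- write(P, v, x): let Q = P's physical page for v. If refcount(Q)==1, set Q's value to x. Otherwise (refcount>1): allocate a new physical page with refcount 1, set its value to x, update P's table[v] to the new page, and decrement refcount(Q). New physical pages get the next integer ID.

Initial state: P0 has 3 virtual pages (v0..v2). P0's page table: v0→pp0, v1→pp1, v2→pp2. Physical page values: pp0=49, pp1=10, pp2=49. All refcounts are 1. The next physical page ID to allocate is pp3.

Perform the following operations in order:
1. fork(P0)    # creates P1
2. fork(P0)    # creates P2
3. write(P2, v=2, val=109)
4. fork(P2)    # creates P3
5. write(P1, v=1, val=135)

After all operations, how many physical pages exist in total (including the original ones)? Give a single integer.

Answer: 5

Derivation:
Op 1: fork(P0) -> P1. 3 ppages; refcounts: pp0:2 pp1:2 pp2:2
Op 2: fork(P0) -> P2. 3 ppages; refcounts: pp0:3 pp1:3 pp2:3
Op 3: write(P2, v2, 109). refcount(pp2)=3>1 -> COPY to pp3. 4 ppages; refcounts: pp0:3 pp1:3 pp2:2 pp3:1
Op 4: fork(P2) -> P3. 4 ppages; refcounts: pp0:4 pp1:4 pp2:2 pp3:2
Op 5: write(P1, v1, 135). refcount(pp1)=4>1 -> COPY to pp4. 5 ppages; refcounts: pp0:4 pp1:3 pp2:2 pp3:2 pp4:1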